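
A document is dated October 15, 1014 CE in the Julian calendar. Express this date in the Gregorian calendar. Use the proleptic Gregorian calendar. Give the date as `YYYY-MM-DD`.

At this point the Julian calendar is 6 days behind the Gregorian.
15 October 1014 Julian + 6 days → 21 October 1014 Gregorian.

1014-10-21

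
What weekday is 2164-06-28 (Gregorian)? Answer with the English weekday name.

2511624 ≡ 3 (mod 7); counting from Monday = 0 gives Thursday.

Thursday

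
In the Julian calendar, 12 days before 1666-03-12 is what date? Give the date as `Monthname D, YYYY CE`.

Counting 12 days back from JDN 2329635 reaches JDN 2329623, which is February 28, 1666 CE.

February 28, 1666 CE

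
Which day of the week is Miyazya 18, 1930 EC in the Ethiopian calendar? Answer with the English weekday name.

Equivalently 26 April 1938 Gregorian, JDN 2429015.
JDN 2429015 mod 7 = 1, and JDN 0 was a Monday, so this is a Tuesday.

Tuesday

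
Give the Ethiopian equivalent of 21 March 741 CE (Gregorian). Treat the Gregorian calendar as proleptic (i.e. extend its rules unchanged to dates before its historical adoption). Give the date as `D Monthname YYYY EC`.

Julian Day Number of the source date = 1991784.
Converting JDN 1991784 to the Ethiopian calendar gives 21 Megabit 733 EC.

21 Megabit 733 EC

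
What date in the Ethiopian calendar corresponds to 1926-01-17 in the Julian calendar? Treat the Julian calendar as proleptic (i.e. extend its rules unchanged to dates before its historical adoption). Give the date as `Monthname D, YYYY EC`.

Julian Day Number of the source date = 2424546.
Converting JDN 2424546 to the Ethiopian calendar gives 22 Tir 1918 EC.

Tir 22, 1918 EC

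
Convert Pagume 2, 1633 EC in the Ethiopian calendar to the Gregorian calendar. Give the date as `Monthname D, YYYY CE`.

September 4, 1641 CE

Both dates share Julian Day Number 2320670; in the Gregorian calendar that is 4 September 1641 CE.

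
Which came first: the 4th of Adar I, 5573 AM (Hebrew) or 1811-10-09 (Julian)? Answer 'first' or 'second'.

The two dates have Julian Day Numbers 2383279 and 2382807 respectively.
Since 2382807 < 2383279, the second date comes first.

second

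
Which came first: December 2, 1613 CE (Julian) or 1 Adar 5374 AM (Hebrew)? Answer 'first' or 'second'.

First date → JDN 2310542; second date → JDN 2310602.
JDN 2310542 < JDN 2310602, so the first date is earlier.

first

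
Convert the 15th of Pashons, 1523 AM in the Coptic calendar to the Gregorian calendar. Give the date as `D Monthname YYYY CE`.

22 May 1807 CE

Julian Day Number of the source date = 2381194.
Converting JDN 2381194 to the Gregorian calendar gives 22 May 1807 CE.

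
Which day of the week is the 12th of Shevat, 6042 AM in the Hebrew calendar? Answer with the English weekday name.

Monday

Equivalently 23 January 2282 Gregorian, JDN 2554566.
Since JDN mod 7 = 0 (0 = Monday), the day is Monday.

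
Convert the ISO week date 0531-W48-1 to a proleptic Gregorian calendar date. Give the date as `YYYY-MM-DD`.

ISO week 1 of 531 is the week containing the first Thursday of 531.
Week 48, day 1 (Monday) lands on 0531-11-26.

0531-11-26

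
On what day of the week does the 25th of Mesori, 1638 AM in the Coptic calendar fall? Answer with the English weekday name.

Thursday

In the Gregorian calendar this is 31 August 1922 (JDN 2423298).
2423298 ≡ 3 (mod 7); counting from Monday = 0 gives Thursday.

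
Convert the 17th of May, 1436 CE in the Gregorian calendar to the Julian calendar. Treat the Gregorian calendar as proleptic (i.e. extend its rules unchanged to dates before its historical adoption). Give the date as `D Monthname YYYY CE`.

At this point the Julian calendar is 9 days behind the Gregorian.
17 May 1436 Gregorian − 9 days → 8 May 1436 Julian.

8 May 1436 CE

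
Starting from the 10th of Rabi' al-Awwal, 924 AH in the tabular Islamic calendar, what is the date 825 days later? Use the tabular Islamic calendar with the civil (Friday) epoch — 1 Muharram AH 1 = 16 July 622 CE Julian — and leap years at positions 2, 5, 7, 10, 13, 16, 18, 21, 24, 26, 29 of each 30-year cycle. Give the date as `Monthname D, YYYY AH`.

Rajab 8, 926 AH

The starting date is JDN 2275588; 2275588 + 825 = 2276413.
JDN 2276413 corresponds to Rajab 8, 926 AH.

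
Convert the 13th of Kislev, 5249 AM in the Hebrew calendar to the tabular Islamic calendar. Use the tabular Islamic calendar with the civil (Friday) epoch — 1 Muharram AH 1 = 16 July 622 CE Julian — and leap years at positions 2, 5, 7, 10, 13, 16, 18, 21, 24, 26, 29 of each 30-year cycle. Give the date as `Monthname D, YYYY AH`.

The source date corresponds to 26 November 1488 in the proleptic Gregorian calendar (JDN 2264871).
That day falls on 12 Dhu al-Hijjah 893 AH in the tabular Islamic calendar.

Dhu al-Hijjah 12, 893 AH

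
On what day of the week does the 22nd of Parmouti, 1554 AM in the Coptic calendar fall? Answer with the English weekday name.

Sunday

In the Gregorian calendar this is 29 April 1838 (JDN 2392494).
JDN 2392494 mod 7 = 6, and JDN 0 was a Monday, so this is a Sunday.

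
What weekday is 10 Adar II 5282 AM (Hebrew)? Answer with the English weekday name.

Sunday

Equivalently 19 March 1522 Gregorian, JDN 2277036.
JDN 2277036 mod 7 = 6, and JDN 0 was a Monday, so this is a Sunday.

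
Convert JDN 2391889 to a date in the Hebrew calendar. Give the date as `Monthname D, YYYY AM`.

Elul 19, 5596 AM

JDN 2391889 is 1 September 1836 in the Gregorian calendar.
In the Hebrew calendar that day is Elul 19, 5596 AM.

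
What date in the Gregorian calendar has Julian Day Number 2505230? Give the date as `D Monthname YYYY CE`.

Counting from JDN 2299161 = 15 Oct 1582 gives an offset of 206069 days.

26 December 2146 CE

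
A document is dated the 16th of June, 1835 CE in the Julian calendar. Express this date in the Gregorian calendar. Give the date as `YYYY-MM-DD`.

The Julian–Gregorian offset here is 12 days (Julian trailing).
16 June 1835 Julian + 12 days → 28 June 1835 Gregorian.

1835-06-28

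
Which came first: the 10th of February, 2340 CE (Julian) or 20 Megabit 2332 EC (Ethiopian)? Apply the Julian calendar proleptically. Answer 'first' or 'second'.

Converting both to JDN: 2575783 vs 2575818; the smaller is the first.

first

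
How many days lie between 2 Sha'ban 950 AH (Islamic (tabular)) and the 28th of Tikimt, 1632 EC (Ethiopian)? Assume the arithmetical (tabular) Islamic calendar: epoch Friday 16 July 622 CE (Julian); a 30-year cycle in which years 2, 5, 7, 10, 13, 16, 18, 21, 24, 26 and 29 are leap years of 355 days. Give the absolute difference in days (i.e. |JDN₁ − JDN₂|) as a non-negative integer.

35059

JDN of the first date = 2284942.
JDN of the second date = 2320001.
|2320001 − 2284942| = 35059.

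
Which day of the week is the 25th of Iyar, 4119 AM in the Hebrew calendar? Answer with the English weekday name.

Sunday

This is JDN 1852311 (10 May 359 Gregorian).
Since JDN mod 7 = 6 (0 = Monday), the day is Sunday.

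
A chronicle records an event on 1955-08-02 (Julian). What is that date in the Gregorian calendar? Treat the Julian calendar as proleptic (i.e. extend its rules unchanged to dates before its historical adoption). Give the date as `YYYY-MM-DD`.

1955-08-15

At this point the Julian calendar is 13 days behind the Gregorian.
2 August 1955 Julian + 13 days → 15 August 1955 Gregorian.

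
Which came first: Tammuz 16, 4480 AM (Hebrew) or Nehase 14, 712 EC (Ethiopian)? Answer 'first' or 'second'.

first

Converting both to JDN: 1984215 vs 1984257; the smaller is the first.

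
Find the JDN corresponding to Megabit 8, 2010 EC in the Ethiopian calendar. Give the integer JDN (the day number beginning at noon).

In the Gregorian calendar the same day is 17 March 2018.
JDN 2400001 is 17 November 1858 CE (Gregorian), MJD 0; the target day is +58194 days from there, so JDN = 2458195.

2458195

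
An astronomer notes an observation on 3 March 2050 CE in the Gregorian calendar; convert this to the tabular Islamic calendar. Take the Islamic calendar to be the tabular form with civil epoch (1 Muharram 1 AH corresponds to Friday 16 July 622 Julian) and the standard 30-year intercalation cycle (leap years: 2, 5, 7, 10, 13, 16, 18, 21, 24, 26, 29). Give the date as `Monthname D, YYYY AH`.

Jumada al-Thani 9, 1472 AH

Both dates share Julian Day Number 2469869; in the tabular Islamic calendar that is 9 Jumada al-Thani 1472 AH.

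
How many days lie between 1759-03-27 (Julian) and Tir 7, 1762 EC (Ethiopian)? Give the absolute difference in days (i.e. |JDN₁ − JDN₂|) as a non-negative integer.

3934

First date → JDN 2363618; second date → JDN 2367552.
The interval is |2363618 − 2367552| = 3934 days.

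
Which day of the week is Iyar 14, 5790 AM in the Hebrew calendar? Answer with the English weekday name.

In the Gregorian calendar this is 17 May 2030 (JDN 2462639).
JDN 2462639 mod 7 = 4, and JDN 0 was a Monday, so this is a Friday.

Friday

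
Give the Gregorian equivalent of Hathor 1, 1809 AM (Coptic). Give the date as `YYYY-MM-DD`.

Julian Day Number of the source date = 2485462.
Converting JDN 2485462 to the Gregorian calendar gives 10 November 2092 CE.

2092-11-10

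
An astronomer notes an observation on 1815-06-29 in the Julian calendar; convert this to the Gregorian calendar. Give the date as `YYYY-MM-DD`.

1815-07-11

The Julian–Gregorian offset here is 12 days (Julian trailing).
29 June 1815 Julian + 12 days → 11 July 1815 Gregorian.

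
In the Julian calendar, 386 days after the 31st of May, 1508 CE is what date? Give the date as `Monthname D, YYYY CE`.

June 21, 1509 CE

JDN of the 31st of May, 1508 CE = 2272006.
2272006 + 386 = 2272392.
JDN 2272392 in the Julian calendar is June 21, 1509 CE.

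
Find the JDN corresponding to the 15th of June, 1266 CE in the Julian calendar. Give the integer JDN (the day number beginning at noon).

2183630

Equivalently 22 June 1266 (proleptic Gregorian).
JDN 2400001 is 17 November 1858 CE (Gregorian), MJD 0; the target day is −216371 days from there, so JDN = 2183630.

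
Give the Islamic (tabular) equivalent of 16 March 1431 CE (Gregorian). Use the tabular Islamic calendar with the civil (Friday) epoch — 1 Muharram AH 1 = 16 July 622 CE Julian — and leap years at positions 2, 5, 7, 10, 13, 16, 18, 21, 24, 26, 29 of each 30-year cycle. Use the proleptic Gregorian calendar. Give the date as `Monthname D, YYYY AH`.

Jumada al-Thani 22, 834 AH

Julian Day Number of the source date = 2243796.
Converting JDN 2243796 to the tabular Islamic calendar gives 22 Jumada al-Thani 834 AH.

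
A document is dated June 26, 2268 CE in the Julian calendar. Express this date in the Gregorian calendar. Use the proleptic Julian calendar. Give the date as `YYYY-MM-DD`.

2268-07-11

The Julian–Gregorian offset here is 15 days (Julian trailing).
26 June 2268 Julian + 15 days → 11 July 2268 Gregorian.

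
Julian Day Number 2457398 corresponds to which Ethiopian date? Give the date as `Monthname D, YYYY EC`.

The Gregorian equivalent of JDN 2457398 is 10 January 2016.
In the Ethiopian calendar that day is Tir 1, 2008 EC.

Tir 1, 2008 EC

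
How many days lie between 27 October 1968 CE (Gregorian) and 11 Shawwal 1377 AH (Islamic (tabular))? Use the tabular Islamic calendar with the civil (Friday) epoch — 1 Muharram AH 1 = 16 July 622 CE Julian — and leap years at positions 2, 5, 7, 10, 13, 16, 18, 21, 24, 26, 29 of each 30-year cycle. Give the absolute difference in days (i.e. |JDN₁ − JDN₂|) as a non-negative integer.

3832

JDN of the first date = 2440157.
JDN of the second date = 2436325.
|2436325 − 2440157| = 3832.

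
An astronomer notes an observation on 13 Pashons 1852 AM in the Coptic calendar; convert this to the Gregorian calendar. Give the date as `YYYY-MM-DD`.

2136-05-22

Both dates share Julian Day Number 2501360; in the Gregorian calendar that is 22 May 2136 CE.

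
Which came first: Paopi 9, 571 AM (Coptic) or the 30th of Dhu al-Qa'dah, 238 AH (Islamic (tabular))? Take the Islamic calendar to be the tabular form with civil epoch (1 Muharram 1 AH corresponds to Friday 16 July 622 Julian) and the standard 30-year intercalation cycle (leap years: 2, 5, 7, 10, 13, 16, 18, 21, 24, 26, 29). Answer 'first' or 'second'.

second

Converting both to JDN: 2033260 vs 2032749; the smaller is the second.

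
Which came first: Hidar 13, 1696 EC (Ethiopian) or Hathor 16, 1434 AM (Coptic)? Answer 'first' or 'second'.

First date → JDN 2343392; second date → JDN 2348508.
JDN 2343392 < JDN 2348508, so the first date is earlier.

first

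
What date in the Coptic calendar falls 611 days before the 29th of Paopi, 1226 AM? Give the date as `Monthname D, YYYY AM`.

JDN of the 29th of Paopi, 1226 AM = 2272519.
2272519 − 611 = 2271908.
JDN 2271908 in the Coptic calendar is Meshir 28, 1224 AM.

Meshir 28, 1224 AM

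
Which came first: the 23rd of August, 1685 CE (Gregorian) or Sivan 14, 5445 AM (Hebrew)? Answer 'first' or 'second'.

second

The two dates have Julian Day Numbers 2336729 and 2336661 respectively.
Since 2336661 < 2336729, the second date comes first.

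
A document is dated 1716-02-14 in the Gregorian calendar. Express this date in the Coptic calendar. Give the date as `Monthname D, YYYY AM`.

Meshir 8, 1432 AM

Both dates share Julian Day Number 2347860; in the Coptic calendar that is 8 Meshir 1432 AM.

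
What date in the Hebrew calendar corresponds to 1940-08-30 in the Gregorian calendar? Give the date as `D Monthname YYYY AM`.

26 Av 5700 AM

Julian Day Number of the source date = 2429872.
Converting JDN 2429872 to the Hebrew calendar gives 26 Av 5700 AM.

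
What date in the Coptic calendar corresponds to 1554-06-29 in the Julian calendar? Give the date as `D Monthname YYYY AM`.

5 Epip 1270 AM

Julian Day Number of the source date = 2288836.
Converting JDN 2288836 to the Coptic calendar gives 5 Epip 1270 AM.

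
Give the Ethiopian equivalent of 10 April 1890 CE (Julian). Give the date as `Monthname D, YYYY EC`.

Miyazya 15, 1882 EC

The source date corresponds to 22 April 1890 in the Gregorian calendar (JDN 2411480).
That day falls on 15 Miyazya 1882 EC in the Ethiopian calendar.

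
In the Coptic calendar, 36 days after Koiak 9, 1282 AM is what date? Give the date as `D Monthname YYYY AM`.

15 Tobi 1282 AM

Counting 36 days forward from JDN 2293013 reaches JDN 2293049, which is 15 Tobi 1282 AM.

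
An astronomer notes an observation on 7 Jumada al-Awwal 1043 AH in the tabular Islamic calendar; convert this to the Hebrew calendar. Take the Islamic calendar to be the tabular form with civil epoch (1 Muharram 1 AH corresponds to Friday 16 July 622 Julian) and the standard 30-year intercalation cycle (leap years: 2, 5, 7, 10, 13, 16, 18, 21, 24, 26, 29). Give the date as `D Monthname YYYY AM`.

Julian Day Number of the source date = 2317814.
Converting JDN 2317814 to the Hebrew calendar gives 7 Kislev 5394 AM.

7 Kislev 5394 AM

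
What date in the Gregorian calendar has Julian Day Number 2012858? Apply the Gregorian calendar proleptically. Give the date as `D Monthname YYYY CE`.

1 December 798 CE

JDN 2451545 is 1 Jan 2000; 2012858 is −438687 days from there.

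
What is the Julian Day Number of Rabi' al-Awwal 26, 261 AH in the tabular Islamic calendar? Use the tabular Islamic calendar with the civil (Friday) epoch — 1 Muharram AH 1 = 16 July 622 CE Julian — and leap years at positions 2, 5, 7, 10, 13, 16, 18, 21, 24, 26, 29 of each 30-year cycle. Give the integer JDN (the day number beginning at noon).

In the proleptic Gregorian calendar the same day is 12 January 875.
JDN 2451545 is 1 January 2000 CE (Gregorian); the target day is −410886 days from there, so JDN = 2040659.

2040659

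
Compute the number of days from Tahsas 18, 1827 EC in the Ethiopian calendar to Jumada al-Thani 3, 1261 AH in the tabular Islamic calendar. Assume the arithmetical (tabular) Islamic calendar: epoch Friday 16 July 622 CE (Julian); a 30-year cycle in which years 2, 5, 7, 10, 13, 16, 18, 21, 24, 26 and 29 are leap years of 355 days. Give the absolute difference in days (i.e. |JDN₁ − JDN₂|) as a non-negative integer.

3818

First date → JDN 2391274; second date → JDN 2395092.
The interval is |2391274 − 2395092| = 3818 days.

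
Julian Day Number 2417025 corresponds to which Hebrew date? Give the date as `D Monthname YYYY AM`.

25 Sivan 5665 AM

The Gregorian equivalent of JDN 2417025 is 28 June 1905.
In the Hebrew calendar that day is 25 Sivan 5665 AM.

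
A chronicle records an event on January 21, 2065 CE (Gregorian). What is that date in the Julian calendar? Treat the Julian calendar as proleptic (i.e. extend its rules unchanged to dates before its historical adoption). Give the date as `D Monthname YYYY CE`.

8 January 2065 CE

At this point the Julian calendar is 13 days behind the Gregorian.
21 January 2065 Gregorian − 13 days → 8 January 2065 Julian.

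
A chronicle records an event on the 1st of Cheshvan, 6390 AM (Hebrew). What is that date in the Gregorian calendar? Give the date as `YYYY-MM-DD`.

Julian Day Number of the source date = 2681565.
Converting JDN 2681565 to the Gregorian calendar gives 10 October 2629 CE.

2629-10-10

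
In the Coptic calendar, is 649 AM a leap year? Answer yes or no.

no

649 mod 4 = 1; in the Coptic calendar a year is leap when year mod 4 = 3, so it is a common year.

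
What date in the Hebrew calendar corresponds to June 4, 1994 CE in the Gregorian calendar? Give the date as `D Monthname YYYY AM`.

Julian Day Number of the source date = 2449508.
Converting JDN 2449508 to the Hebrew calendar gives 25 Sivan 5754 AM.

25 Sivan 5754 AM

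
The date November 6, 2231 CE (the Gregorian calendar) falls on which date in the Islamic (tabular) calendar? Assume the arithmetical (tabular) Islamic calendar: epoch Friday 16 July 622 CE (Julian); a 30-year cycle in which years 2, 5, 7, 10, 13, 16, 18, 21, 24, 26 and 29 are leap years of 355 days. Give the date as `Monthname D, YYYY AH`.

Ramadan 10, 1659 AH

Julian Day Number of the source date = 2536225.
Converting JDN 2536225 to the tabular Islamic calendar gives 10 Ramadan 1659 AH.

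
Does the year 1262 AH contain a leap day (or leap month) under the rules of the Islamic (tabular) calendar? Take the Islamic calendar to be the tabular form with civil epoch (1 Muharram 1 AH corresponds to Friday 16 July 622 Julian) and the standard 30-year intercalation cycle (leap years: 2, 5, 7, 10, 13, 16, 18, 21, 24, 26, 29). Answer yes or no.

Year 1262 AH is year 2 of its 30-year cycle; leap positions are 2, 5, 7, 10, 13, 16, 18, 21, 24, 26, 29, so it is a leap year (355 days).

yes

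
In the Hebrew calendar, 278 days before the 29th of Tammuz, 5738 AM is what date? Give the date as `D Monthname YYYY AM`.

17 Cheshvan 5738 AM

The starting date is JDN 2443724; 2443724 − 278 = 2443446.
JDN 2443446 corresponds to 17 Cheshvan 5738 AM.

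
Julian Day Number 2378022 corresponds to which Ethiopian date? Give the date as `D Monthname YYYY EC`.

5 Meskerem 1791 EC

JDN 2378022 is 13 September 1798 in the Gregorian calendar.
In the Ethiopian calendar that day is 5 Meskerem 1791 EC.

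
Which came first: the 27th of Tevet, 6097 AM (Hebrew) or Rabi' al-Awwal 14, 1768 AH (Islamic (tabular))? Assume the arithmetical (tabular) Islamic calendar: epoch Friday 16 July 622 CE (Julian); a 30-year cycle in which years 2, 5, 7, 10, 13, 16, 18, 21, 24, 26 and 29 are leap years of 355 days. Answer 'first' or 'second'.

first

Converting both to JDN: 2574632 vs 2574678; the smaller is the first.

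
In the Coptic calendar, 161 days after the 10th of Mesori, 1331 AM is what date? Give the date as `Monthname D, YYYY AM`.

Tobi 15, 1332 AM

JDN of the 10th of Mesori, 1331 AM = 2311151.
2311151 + 161 = 2311312.
JDN 2311312 in the Coptic calendar is Tobi 15, 1332 AM.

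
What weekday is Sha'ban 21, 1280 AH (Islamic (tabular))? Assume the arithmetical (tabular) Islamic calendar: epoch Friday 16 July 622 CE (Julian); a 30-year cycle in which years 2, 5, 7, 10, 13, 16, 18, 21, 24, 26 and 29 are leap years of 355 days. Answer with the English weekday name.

Sunday

In the Gregorian calendar this is 31 January 1864 (JDN 2401902).
JDN 2401902 mod 7 = 6, and JDN 0 was a Monday, so this is a Sunday.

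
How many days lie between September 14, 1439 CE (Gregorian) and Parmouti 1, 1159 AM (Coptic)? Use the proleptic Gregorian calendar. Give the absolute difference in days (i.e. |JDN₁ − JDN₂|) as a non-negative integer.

1299

First date → JDN 2246900; second date → JDN 2248199.
The interval is |2246900 − 2248199| = 1299 days.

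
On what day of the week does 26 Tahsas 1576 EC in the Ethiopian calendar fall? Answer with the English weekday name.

Equivalently 2 January 1584 Gregorian, JDN 2299605.
Since JDN mod 7 = 0 (0 = Monday), the day is Monday.

Monday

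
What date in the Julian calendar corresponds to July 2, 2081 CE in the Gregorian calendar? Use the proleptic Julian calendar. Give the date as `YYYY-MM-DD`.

The Julian–Gregorian offset here is 13 days (Julian trailing).
2 July 2081 Gregorian − 13 days → 19 June 2081 Julian.

2081-06-19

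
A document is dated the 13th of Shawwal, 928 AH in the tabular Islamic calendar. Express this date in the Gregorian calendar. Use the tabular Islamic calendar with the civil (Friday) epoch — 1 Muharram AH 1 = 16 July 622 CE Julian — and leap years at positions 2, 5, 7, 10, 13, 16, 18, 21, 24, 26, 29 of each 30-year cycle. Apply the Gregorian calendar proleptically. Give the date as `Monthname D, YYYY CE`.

Both dates share Julian Day Number 2277216; in the Gregorian calendar that is 15 September 1522 CE.

September 15, 1522 CE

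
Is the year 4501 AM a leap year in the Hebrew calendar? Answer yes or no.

yes

Hebrew year 4501 is year 17 of its 19-year Metonic cycle; leap years are at positions 3, 6, 8, 11, 14, 17, 19, so it is a leap year (13 months).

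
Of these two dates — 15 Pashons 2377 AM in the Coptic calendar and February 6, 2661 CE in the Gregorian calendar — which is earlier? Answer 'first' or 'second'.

second

First date → JDN 2693118; second date → JDN 2693007.
JDN 2693007 < JDN 2693118, so the second date is earlier.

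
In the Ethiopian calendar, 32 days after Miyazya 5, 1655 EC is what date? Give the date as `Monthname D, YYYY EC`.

The starting date is JDN 2328558; 2328558 + 32 = 2328590.
JDN 2328590 corresponds to Ginbot 7, 1655 EC.

Ginbot 7, 1655 EC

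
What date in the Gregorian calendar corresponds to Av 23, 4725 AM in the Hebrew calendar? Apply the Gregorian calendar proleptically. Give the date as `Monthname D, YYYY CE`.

Julian Day Number of the source date = 2073730.
Converting JDN 2073730 to the Gregorian calendar gives 30 July 965 CE.

July 30, 965 CE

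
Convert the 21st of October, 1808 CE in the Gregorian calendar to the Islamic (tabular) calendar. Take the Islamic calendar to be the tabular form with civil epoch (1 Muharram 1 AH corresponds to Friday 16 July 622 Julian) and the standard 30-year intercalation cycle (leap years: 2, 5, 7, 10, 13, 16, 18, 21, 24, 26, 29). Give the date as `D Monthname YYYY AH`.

1 Ramadan 1223 AH

Both dates share Julian Day Number 2381712; in the tabular Islamic calendar that is 1 Ramadan 1223 AH.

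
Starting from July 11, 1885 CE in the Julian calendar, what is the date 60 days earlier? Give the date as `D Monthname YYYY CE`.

JDN of July 11, 1885 CE = 2409746.
2409746 − 60 = 2409686.
JDN 2409686 in the Julian calendar is 12 May 1885 CE.

12 May 1885 CE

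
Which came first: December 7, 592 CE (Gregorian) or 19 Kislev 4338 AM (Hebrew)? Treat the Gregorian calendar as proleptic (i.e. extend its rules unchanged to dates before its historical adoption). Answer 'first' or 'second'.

second

Converting both to JDN: 1937625 vs 1932126; the smaller is the second.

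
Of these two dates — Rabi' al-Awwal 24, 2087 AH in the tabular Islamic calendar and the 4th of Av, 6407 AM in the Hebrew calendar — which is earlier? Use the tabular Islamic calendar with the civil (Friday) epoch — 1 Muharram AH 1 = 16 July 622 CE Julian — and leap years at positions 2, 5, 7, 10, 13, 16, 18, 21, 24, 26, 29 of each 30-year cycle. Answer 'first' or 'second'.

first

First date → JDN 2687731; second date → JDN 2688066.
JDN 2687731 < JDN 2688066, so the first date is earlier.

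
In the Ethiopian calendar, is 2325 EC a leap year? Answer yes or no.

2325 mod 4 = 1; in the Ethiopian calendar a year is leap when year mod 4 = 3, so it is a common year.

no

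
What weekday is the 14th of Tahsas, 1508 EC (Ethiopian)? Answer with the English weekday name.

Tuesday

This is JDN 2274756 (21 December 1515 Gregorian).
Since JDN mod 7 = 1 (0 = Monday), the day is Tuesday.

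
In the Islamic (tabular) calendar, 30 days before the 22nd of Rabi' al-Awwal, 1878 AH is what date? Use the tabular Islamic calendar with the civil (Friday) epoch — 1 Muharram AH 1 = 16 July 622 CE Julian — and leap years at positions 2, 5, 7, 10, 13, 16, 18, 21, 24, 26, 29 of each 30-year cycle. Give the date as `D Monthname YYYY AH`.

JDN of the 22nd of Rabi' al-Awwal, 1878 AH = 2613666.
2613666 − 30 = 2613636.
JDN 2613636 in the tabular Islamic calendar is 21 Safar 1878 AH.

21 Safar 1878 AH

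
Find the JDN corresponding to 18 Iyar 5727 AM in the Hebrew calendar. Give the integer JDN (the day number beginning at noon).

2439639

Equivalently 28 May 1967 (Gregorian).
JDN 2451545 is 1 January 2000 CE (Gregorian); the target day is −11906 days from there, so JDN = 2439639.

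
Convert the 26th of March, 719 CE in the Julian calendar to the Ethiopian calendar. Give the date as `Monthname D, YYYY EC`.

Megabit 30, 711 EC

The source date corresponds to 30 March 719 in the proleptic Gregorian calendar (JDN 1983757).
That day falls on 30 Megabit 711 EC in the Ethiopian calendar.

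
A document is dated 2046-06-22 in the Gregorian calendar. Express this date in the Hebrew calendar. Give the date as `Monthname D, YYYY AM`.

Sivan 18, 5806 AM

Julian Day Number of the source date = 2468519.
Converting JDN 2468519 to the Hebrew calendar gives 18 Sivan 5806 AM.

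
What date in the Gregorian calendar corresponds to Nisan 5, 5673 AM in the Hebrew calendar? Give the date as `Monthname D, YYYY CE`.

April 12, 1913 CE

Both dates share Julian Day Number 2419870; in the Gregorian calendar that is 12 April 1913 CE.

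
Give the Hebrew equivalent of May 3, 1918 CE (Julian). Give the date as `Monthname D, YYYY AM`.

Sivan 5, 5678 AM

Both dates share Julian Day Number 2421730; in the Hebrew calendar that is 5 Sivan 5678 AM.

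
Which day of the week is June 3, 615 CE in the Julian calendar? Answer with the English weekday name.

Equivalently 6 June 615 Gregorian, JDN 1945840.
1945840 ≡ 1 (mod 7); counting from Monday = 0 gives Tuesday.

Tuesday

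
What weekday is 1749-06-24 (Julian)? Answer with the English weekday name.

In the Gregorian calendar this is 5 July 1749 (JDN 2360055).
2360055 ≡ 5 (mod 7); counting from Monday = 0 gives Saturday.

Saturday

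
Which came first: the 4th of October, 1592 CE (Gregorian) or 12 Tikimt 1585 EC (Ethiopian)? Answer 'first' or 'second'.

first

The two dates have Julian Day Numbers 2302803 and 2302818 respectively.
Since 2302803 < 2302818, the first date comes first.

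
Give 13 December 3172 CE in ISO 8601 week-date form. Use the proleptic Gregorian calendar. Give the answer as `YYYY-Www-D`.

The weekday is Wednesday (ISO weekday 3).
That Wednesday belongs to ISO week 50 of ISO year 3172.

3172-W50-3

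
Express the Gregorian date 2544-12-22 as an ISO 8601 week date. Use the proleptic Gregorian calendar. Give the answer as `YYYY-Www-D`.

2544-W52-2

The weekday is Tuesday (ISO weekday 2).
That Tuesday belongs to ISO week 52 of ISO year 2544.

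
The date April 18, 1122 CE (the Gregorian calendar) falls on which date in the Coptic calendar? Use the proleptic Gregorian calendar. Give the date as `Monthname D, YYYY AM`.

Parmouti 16, 838 AM

Both dates share Julian Day Number 2130969; in the Coptic calendar that is 16 Parmouti 838 AM.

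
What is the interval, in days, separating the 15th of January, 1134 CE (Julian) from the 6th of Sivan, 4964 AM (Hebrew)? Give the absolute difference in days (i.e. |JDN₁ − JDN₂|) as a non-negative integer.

First date → JDN 2135266; second date → JDN 2160946.
The interval is |2135266 − 2160946| = 25680 days.

25680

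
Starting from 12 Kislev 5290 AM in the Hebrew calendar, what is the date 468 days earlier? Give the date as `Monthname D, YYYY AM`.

The starting date is JDN 2279842; 2279842 − 468 = 2279374.
JDN 2279374 corresponds to Av 17, 5288 AM.

Av 17, 5288 AM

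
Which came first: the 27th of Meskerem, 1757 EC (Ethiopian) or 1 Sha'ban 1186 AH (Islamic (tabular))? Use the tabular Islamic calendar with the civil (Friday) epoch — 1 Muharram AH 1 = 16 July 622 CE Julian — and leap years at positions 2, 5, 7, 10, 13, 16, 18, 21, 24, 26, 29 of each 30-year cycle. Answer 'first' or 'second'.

first

Converting both to JDN: 2365626 vs 2368571; the smaller is the first.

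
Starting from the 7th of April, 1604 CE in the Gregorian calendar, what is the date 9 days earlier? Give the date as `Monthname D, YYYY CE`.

March 29, 1604 CE

JDN of the 7th of April, 1604 CE = 2307006.
2307006 − 9 = 2306997.
JDN 2306997 in the Gregorian calendar is March 29, 1604 CE.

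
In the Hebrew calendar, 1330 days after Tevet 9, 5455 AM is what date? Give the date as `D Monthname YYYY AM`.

11 Elul 5458 AM

JDN of Tevet 9, 5455 AM = 2340142.
2340142 + 1330 = 2341472.
JDN 2341472 in the Hebrew calendar is 11 Elul 5458 AM.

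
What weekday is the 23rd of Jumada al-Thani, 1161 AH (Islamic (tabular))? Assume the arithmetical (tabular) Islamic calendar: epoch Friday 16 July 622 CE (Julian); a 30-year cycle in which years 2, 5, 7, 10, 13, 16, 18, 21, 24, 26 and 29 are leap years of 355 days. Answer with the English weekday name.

Thursday

In the Gregorian calendar this is 20 June 1748 (JDN 2359675).
Since JDN mod 7 = 3 (0 = Monday), the day is Thursday.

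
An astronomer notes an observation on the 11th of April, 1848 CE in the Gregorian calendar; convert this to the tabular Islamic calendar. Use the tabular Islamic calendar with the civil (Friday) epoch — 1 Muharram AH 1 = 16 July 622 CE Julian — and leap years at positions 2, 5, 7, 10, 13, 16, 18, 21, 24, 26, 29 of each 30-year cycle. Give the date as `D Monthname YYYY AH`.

7 Jumada al-Awwal 1264 AH

Both dates share Julian Day Number 2396129; in the tabular Islamic calendar that is 7 Jumada al-Awwal 1264 AH.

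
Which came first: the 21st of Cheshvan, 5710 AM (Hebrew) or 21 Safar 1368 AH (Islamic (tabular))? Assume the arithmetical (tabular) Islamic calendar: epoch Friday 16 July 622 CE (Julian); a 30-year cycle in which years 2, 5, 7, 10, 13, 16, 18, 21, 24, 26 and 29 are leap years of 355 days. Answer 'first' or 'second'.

Converting both to JDN: 2433234 vs 2432909; the smaller is the second.

second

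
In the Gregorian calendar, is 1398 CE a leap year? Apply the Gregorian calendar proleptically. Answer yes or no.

no

1398 is not divisible by 4, so it is a common year.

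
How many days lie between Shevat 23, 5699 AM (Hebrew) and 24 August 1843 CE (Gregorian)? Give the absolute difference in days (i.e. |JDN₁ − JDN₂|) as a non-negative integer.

First date → JDN 2429307; second date → JDN 2394437.
The interval is |2429307 − 2394437| = 34870 days.

34870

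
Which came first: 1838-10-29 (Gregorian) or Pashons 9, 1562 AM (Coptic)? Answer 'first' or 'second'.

Converting both to JDN: 2392677 vs 2395433; the smaller is the first.

first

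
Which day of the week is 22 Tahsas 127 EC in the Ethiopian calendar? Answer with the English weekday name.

Equivalently 17 December 134 Gregorian, JDN 1770353.
Since JDN mod 7 = 4 (0 = Monday), the day is Friday.

Friday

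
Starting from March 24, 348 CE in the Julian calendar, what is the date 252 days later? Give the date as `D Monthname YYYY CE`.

1 December 348 CE

JDN of March 24, 348 CE = 1848248.
1848248 + 252 = 1848500.
JDN 1848500 in the Julian calendar is 1 December 348 CE.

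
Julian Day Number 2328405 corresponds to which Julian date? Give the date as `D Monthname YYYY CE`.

JDN 2328405 is 8 November 1662 in the Gregorian calendar.
In the Julian calendar that day is 29 October 1662 CE.

29 October 1662 CE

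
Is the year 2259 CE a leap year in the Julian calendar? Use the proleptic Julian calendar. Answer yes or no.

2259 mod 4 = 3, so it is a common year in the Julian calendar.

no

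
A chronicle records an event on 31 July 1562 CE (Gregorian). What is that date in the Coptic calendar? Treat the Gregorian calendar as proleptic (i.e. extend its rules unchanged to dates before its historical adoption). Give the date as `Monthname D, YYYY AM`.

Epip 27, 1278 AM

Both dates share Julian Day Number 2291780; in the Coptic calendar that is 27 Epip 1278 AM.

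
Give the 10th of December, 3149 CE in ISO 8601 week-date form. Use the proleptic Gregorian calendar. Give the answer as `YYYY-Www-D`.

3149-W49-6

The weekday is Saturday (ISO weekday 6).
That Saturday belongs to ISO week 49 of ISO year 3149.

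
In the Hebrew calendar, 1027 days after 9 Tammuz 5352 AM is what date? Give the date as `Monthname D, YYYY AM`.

Iyar 3, 5355 AM

The starting date is JDN 2302696; 2302696 + 1027 = 2303723.
JDN 2303723 corresponds to Iyar 3, 5355 AM.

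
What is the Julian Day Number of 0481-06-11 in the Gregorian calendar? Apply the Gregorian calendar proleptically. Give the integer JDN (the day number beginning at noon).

JDN 2451545 is 1 January 2000 CE (Gregorian); the target day is −554641 days from there, so JDN = 1896904.

1896904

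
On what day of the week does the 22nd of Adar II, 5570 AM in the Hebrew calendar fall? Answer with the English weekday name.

Wednesday

In the Gregorian calendar this is 28 March 1810 (JDN 2382235).
Since JDN mod 7 = 2 (0 = Monday), the day is Wednesday.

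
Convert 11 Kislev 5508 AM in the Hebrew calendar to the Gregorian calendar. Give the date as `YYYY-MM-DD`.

Julian Day Number of the source date = 2359455.
Converting JDN 2359455 to the Gregorian calendar gives 13 November 1747 CE.

1747-11-13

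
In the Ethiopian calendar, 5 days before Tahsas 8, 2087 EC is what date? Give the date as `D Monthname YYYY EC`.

3 Tahsas 2087 EC

JDN of Tahsas 8, 2087 EC = 2486229.
2486229 − 5 = 2486224.
JDN 2486224 in the Ethiopian calendar is 3 Tahsas 2087 EC.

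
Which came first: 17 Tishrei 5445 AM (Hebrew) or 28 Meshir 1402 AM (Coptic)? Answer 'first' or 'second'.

First date → JDN 2336397; second date → JDN 2336922.
JDN 2336397 < JDN 2336922, so the first date is earlier.

first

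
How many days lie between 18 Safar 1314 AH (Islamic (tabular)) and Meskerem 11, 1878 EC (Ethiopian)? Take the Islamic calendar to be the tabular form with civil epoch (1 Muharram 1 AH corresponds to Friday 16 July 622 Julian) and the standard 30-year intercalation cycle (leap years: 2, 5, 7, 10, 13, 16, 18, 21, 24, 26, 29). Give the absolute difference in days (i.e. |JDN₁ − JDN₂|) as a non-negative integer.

3965

JDN of the first date = 2413770.
JDN of the second date = 2409805.
|2409805 − 2413770| = 3965.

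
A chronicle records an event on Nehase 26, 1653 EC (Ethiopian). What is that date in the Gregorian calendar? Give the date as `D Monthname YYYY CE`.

29 August 1661 CE

Both dates share Julian Day Number 2327969; in the Gregorian calendar that is 29 August 1661 CE.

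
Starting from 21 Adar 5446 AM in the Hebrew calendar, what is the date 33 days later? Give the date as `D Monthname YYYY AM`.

Counting 33 days forward from JDN 2336935 reaches JDN 2336968, which is 25 Nisan 5446 AM.

25 Nisan 5446 AM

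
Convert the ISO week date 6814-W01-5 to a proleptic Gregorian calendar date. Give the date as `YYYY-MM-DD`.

ISO week 1 of 6814 is the week containing the first Thursday of 6814.
Week 1, day 5 (Friday) lands on 6814-01-03.

6814-01-03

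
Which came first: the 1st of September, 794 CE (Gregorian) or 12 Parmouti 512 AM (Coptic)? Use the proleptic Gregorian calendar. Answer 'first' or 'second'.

Converting both to JDN: 2011306 vs 2011894; the smaller is the first.

first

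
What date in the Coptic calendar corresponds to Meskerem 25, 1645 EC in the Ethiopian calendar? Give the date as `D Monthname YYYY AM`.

25 Thout 1369 AM

The source date corresponds to 2 October 1652 in the Gregorian calendar (JDN 2324716).
That day falls on 25 Thout 1369 AM in the Coptic calendar.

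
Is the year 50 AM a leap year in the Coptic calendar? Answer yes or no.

50 mod 4 = 2; in the Coptic calendar a year is leap when year mod 4 = 3, so it is a common year.

no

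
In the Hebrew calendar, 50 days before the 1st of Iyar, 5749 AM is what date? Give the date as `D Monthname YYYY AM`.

10 Adar II 5749 AM

Counting 50 days back from JDN 2447653 reaches JDN 2447603, which is 10 Adar II 5749 AM.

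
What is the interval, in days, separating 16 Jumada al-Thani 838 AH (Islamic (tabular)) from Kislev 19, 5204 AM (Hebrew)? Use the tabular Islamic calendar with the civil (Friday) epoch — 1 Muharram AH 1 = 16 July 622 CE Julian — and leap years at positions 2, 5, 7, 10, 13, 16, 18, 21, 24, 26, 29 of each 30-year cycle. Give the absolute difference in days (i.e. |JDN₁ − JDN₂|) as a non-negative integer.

3221

JDN of the first date = 2245208.
JDN of the second date = 2248429.
|2248429 − 2245208| = 3221.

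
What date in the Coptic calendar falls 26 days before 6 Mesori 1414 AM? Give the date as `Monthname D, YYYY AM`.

Epip 10, 1414 AM

Counting 26 days back from JDN 2341463 reaches JDN 2341437, which is Epip 10, 1414 AM.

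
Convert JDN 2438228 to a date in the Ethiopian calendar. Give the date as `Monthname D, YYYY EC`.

Hamle 10, 1955 EC

JDN 2438228 is 17 July 1963 in the Gregorian calendar.
In the Ethiopian calendar that day is Hamle 10, 1955 EC.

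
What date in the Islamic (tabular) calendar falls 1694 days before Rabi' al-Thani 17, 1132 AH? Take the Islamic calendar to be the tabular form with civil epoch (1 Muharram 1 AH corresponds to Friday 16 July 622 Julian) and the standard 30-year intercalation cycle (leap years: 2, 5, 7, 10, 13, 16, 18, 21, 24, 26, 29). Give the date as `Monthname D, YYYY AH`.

Rajab 7, 1127 AH

The starting date is JDN 2349334; 2349334 − 1694 = 2347640.
JDN 2347640 corresponds to Rajab 7, 1127 AH.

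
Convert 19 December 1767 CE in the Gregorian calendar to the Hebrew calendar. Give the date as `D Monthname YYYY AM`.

28 Kislev 5528 AM

Julian Day Number of the source date = 2366796.
Converting JDN 2366796 to the Hebrew calendar gives 28 Kislev 5528 AM.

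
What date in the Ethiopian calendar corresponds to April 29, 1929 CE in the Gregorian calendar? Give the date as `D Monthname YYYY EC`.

Julian Day Number of the source date = 2425731.
Converting JDN 2425731 to the Ethiopian calendar gives 21 Miyazya 1921 EC.

21 Miyazya 1921 EC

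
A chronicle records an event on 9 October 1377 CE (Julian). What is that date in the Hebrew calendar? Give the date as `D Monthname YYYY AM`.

Julian Day Number of the source date = 2224289.
Converting JDN 2224289 to the Hebrew calendar gives 5 Cheshvan 5138 AM.

5 Cheshvan 5138 AM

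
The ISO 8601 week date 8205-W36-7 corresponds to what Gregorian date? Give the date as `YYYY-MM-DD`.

8205-09-08

ISO week 1 of 8205 is the week containing the first Thursday of 8205.
Week 36, day 7 (Sunday) lands on 8205-09-08.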